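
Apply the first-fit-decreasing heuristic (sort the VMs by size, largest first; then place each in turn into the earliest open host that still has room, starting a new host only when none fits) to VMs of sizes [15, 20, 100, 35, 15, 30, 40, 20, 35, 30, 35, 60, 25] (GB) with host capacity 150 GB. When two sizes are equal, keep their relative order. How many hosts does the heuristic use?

4

Sorted descending: 100, 60, 40, 35, 35, 35, 30, 30, 25, 20, 20, 15, 15.
  100 → host 1 (new)  [load 100/150]
  60 → host 2 (new)  [load 60/150]
  40 → host 1  [load 140/150]
  35 → host 2  [load 95/150]
  35 → host 2  [load 130/150]
  35 → host 3 (new)  [load 35/150]
  30 → host 3  [load 65/150]
  30 → host 3  [load 95/150]
  25 → host 3  [load 120/150]
  20 → host 2  [load 150/150]
  20 → host 3  [load 140/150]
  15 → host 4 (new)  [load 15/150]
  15 → host 4  [load 30/150]
4 hosts opened.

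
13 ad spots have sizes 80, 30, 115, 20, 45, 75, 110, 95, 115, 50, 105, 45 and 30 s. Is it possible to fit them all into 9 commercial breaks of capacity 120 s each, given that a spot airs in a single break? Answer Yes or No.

A valid assignment using 9 commercial breaks:
  break 1: 115 = 115
  break 2: 115 = 115
  break 3: 110 = 110
  break 4: 105 = 105
  break 5: 95 + 20 = 115
  break 6: 80 + 30 = 110
  break 7: 75 + 45 = 120
  break 8: 50 + 45 = 95
  break 9: 30 = 30
Every load is within 120 s, so 9 commercial breaks suffice.

Yes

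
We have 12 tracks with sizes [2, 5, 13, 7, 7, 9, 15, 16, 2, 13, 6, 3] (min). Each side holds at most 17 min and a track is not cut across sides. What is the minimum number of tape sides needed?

7

Total = 16 + 15 + 13 + 13 + 9 + 7 + 7 + 6 + 5 + 3 + 2 + 2 = 98 min.
Lower bound: ⌈98/17⌉ = 6 tape sides.
A packing using 7 tape sides:
  side 1: 16 = 16
  side 2: 15 + 2 = 17
  side 3: 13 + 3 = 16
  side 4: 13 + 2 = 15
  side 5: 9 + 7 = 16
  side 6: 7 + 6 = 13
  side 7: 5 = 5
No arrangement into 6 tape sides stays within capacity, so 7 is optimal.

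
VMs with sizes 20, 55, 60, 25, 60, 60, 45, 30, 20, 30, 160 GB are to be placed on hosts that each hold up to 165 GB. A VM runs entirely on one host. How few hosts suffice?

4

Total = 160 + 60 + 60 + 60 + 55 + 45 + 30 + 30 + 25 + 20 + 20 = 565 GB.
Lower bound: ⌈565/165⌉ = 4 hosts.
A packing using 4 hosts:
  host 1: 160 = 160
  host 2: 60 + 60 + 45 = 165
  host 3: 60 + 55 + 30 + 20 = 165
  host 4: 30 + 25 + 20 = 75
This matches the lower bound, so 4 is optimal.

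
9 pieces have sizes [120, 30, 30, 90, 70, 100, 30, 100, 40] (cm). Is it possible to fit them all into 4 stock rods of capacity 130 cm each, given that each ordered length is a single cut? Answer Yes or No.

No

Total = 610 cm; ⌈610/130⌉ = 5.
At least 5 stock rods are required, but only 4 are allowed.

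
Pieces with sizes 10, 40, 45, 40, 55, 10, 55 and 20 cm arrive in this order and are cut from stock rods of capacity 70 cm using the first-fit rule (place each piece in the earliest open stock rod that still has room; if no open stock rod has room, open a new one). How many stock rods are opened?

  10 → stock rod 1 (new)  [load 10/70]
  40 → stock rod 1  [load 50/70]
  45 → stock rod 2 (new)  [load 45/70]
  40 → stock rod 3 (new)  [load 40/70]
  55 → stock rod 4 (new)  [load 55/70]
  10 → stock rod 1  [load 60/70]
  55 → stock rod 5 (new)  [load 55/70]
  20 → stock rod 2  [load 65/70]
5 stock rods opened.

5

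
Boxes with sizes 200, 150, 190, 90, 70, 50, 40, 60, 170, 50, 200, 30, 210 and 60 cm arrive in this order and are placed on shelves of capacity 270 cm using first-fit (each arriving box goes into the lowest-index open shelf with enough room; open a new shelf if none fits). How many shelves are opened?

  200 → shelf 1 (new)  [load 200/270]
  150 → shelf 2 (new)  [load 150/270]
  190 → shelf 3 (new)  [load 190/270]
  90 → shelf 2  [load 240/270]
  70 → shelf 1  [load 270/270]
  50 → shelf 3  [load 240/270]
  40 → shelf 4 (new)  [load 40/270]
  60 → shelf 4  [load 100/270]
  170 → shelf 4  [load 270/270]
  50 → shelf 5 (new)  [load 50/270]
  200 → shelf 5  [load 250/270]
  30 → shelf 2  [load 270/270]
  210 → shelf 6 (new)  [load 210/270]
  60 → shelf 6  [load 270/270]
6 shelves opened.

6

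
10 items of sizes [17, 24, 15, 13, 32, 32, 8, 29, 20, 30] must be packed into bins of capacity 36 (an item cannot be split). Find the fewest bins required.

Total = 32 + 32 + 30 + 29 + 24 + 20 + 17 + 15 + 13 + 8 = 220.
Lower bound: ⌈220/36⌉ = 7 bins.
A packing using 7 bins:
  bin 1: 32 = 32
  bin 2: 32 = 32
  bin 3: 30 = 30
  bin 4: 29 = 29
  bin 5: 24 + 8 = 32
  bin 6: 20 + 15 = 35
  bin 7: 17 + 13 = 30
This matches the lower bound, so 7 is optimal.

7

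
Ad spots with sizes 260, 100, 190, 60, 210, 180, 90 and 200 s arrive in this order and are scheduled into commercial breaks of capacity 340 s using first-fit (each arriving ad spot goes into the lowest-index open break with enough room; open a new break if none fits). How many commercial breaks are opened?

  260 → break 1 (new)  [load 260/340]
  100 → break 2 (new)  [load 100/340]
  190 → break 2  [load 290/340]
  60 → break 1  [load 320/340]
  210 → break 3 (new)  [load 210/340]
  180 → break 4 (new)  [load 180/340]
  90 → break 3  [load 300/340]
  200 → break 5 (new)  [load 200/340]
5 commercial breaks opened.

5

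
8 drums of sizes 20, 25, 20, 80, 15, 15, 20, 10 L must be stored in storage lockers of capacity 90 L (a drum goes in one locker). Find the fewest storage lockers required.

Total = 80 + 25 + 20 + 20 + 20 + 15 + 15 + 10 = 205 L.
Lower bound: ⌈205/90⌉ = 3 storage lockers.
A packing using 3 storage lockers:
  locker 1: 80 + 10 = 90
  locker 2: 25 + 20 + 20 + 20 = 85
  locker 3: 15 + 15 = 30
This matches the lower bound, so 3 is optimal.

3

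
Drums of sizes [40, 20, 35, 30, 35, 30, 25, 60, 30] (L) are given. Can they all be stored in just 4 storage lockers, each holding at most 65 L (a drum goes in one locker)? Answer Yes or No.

No

Total = 305 L; ⌈305/65⌉ = 5.
At least 5 storage lockers are required, but only 4 are allowed.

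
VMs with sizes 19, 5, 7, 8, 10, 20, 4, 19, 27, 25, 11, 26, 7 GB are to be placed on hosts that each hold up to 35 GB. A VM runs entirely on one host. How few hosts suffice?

Total = 27 + 26 + 25 + 20 + 19 + 19 + 11 + 10 + 8 + 7 + 7 + 5 + 4 = 188 GB.
Lower bound: ⌈188/35⌉ = 6 hosts.
A packing using 6 hosts:
  host 1: 27 + 8 = 35
  host 2: 26 + 7 = 33
  host 3: 25 + 10 = 35
  host 4: 20 + 11 + 4 = 35
  host 5: 19 + 7 + 5 = 31
  host 6: 19 = 19
This matches the lower bound, so 6 is optimal.

6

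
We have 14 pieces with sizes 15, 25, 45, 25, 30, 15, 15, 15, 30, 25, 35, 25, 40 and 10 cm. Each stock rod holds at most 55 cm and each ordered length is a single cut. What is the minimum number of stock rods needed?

Total = 45 + 40 + 35 + 30 + 30 + 25 + 25 + 25 + 25 + 15 + 15 + 15 + 15 + 10 = 350 cm.
Lower bound: ⌈350/55⌉ = 7 stock rods.
A packing using 7 stock rods:
  stock rod 1: 45 + 10 = 55
  stock rod 2: 40 + 15 = 55
  stock rod 3: 35 + 15 = 50
  stock rod 4: 30 + 25 = 55
  stock rod 5: 30 + 25 = 55
  stock rod 6: 25 + 25 = 50
  stock rod 7: 15 + 15 = 30
This matches the lower bound, so 7 is optimal.

7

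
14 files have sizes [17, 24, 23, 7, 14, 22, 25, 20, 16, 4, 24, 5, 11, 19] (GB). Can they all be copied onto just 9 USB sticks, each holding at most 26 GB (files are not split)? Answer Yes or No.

No

Total = 231 GB; ⌈231/26⌉ = 9.
10 files each exceed half the capacity and cannot share a USB stick, forcing at least 10 USB sticks.
At least 10 USB sticks are required, but only 9 are allowed.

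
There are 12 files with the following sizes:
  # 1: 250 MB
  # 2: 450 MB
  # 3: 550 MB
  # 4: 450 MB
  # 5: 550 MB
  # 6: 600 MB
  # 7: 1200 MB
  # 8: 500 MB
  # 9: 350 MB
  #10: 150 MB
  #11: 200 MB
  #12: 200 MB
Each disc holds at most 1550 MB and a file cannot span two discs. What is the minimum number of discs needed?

Total = 1200 + 600 + 550 + 550 + 500 + 450 + 450 + 350 + 250 + 200 + 200 + 150 = 5450 MB.
Lower bound: ⌈5450/1550⌉ = 4 discs.
A packing using 4 discs:
  disc 1: 1200 + 350 = 1550
  disc 2: 600 + 550 + 250 + 150 = 1550
  disc 3: 550 + 500 + 450 = 1500
  disc 4: 450 + 200 + 200 = 850
This matches the lower bound, so 4 is optimal.

4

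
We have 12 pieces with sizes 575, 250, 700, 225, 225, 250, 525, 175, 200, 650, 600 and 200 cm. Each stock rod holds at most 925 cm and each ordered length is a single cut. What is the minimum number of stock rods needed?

6

Total = 700 + 650 + 600 + 575 + 525 + 250 + 250 + 225 + 225 + 200 + 200 + 175 = 4575 cm.
Lower bound: ⌈4575/925⌉ = 5 stock rods.
A packing using 6 stock rods:
  stock rod 1: 700 + 225 = 925
  stock rod 2: 650 + 250 = 900
  stock rod 3: 600 + 250 = 850
  stock rod 4: 575 + 225 = 800
  stock rod 5: 525 + 200 + 200 = 925
  stock rod 6: 175 = 175
No arrangement into 5 stock rods stays within capacity, so 6 is optimal.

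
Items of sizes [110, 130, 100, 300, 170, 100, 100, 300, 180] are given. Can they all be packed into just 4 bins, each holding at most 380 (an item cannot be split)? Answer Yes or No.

Total = 1490; ⌈1490/380⌉ = 4.
The bound of 4 does not rule out 4, but exhaustive search shows no assignment into 4 bins of capacity 380 exists — the minimum is 5.

No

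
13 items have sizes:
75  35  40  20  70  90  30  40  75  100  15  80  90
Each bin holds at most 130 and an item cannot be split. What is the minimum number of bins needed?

7

Total = 100 + 90 + 90 + 80 + 75 + 75 + 70 + 40 + 40 + 35 + 30 + 20 + 15 = 760.
Lower bound: ⌈760/130⌉ = 6 bins.
Also, 7 items each exceed 65, and no two of those can share a bin, so at least 7 bins are needed.
A packing using 7 bins:
  bin 1: 100 + 30 = 130
  bin 2: 90 + 40 = 130
  bin 3: 90 + 40 = 130
  bin 4: 80 + 35 + 15 = 130
  bin 5: 75 + 20 = 95
  bin 6: 75 = 75
  bin 7: 70 = 70
This matches the lower bound, so 7 is optimal.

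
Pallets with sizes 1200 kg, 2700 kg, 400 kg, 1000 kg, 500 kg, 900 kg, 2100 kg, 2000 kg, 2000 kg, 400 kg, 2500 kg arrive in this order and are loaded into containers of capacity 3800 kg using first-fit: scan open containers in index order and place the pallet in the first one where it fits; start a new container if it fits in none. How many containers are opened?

  1200 → container 1 (new)  [load 1200/3800]
  2700 → container 2 (new)  [load 2700/3800]
  400 → container 1  [load 1600/3800]
  1000 → container 1  [load 2600/3800]
  500 → container 1  [load 3100/3800]
  900 → container 2  [load 3600/3800]
  2100 → container 3 (new)  [load 2100/3800]
  2000 → container 4 (new)  [load 2000/3800]
  2000 → container 5 (new)  [load 2000/3800]
  400 → container 1  [load 3500/3800]
  2500 → container 6 (new)  [load 2500/3800]
6 containers opened.

6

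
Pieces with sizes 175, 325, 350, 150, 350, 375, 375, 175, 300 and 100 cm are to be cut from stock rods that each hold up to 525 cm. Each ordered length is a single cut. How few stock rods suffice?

Total = 375 + 375 + 350 + 350 + 325 + 300 + 175 + 175 + 150 + 100 = 2675 cm.
Lower bound: ⌈2675/525⌉ = 6 stock rods.
A packing using 6 stock rods:
  stock rod 1: 375 + 150 = 525
  stock rod 2: 375 + 100 = 475
  stock rod 3: 350 + 175 = 525
  stock rod 4: 350 + 175 = 525
  stock rod 5: 325 = 325
  stock rod 6: 300 = 300
This matches the lower bound, so 6 is optimal.

6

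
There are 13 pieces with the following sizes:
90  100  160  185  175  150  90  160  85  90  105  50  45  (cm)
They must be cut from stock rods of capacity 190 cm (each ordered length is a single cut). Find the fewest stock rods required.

Total = 185 + 175 + 160 + 160 + 150 + 105 + 100 + 90 + 90 + 90 + 85 + 50 + 45 = 1485 cm.
Lower bound: ⌈1485/190⌉ = 8 stock rods.
A packing using 9 stock rods:
  stock rod 1: 185 = 185
  stock rod 2: 175 = 175
  stock rod 3: 160 = 160
  stock rod 4: 160 = 160
  stock rod 5: 150 = 150
  stock rod 6: 105 + 85 = 190
  stock rod 7: 100 + 90 = 190
  stock rod 8: 90 + 90 = 180
  stock rod 9: 50 + 45 = 95
No arrangement into 8 stock rods stays within capacity, so 9 is optimal.

9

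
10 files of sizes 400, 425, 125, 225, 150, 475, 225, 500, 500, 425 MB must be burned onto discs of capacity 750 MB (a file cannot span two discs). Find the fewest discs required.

6

Total = 500 + 500 + 475 + 425 + 425 + 400 + 225 + 225 + 150 + 125 = 3450 MB.
Lower bound: ⌈3450/750⌉ = 5 discs.
Also, 6 files each exceed 375 MB, and no two of those can share a disc, so at least 6 discs are needed.
A packing using 6 discs:
  disc 1: 500 + 225 = 725
  disc 2: 500 + 225 = 725
  disc 3: 475 + 150 + 125 = 750
  disc 4: 425 = 425
  disc 5: 425 = 425
  disc 6: 400 = 400
This matches the lower bound, so 6 is optimal.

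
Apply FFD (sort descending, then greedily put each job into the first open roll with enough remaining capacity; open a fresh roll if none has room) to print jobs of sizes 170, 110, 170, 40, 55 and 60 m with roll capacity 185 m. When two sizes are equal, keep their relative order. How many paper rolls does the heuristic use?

4

Sorted descending: 170, 170, 110, 60, 55, 40.
  170 → roll 1 (new)  [load 170/185]
  170 → roll 2 (new)  [load 170/185]
  110 → roll 3 (new)  [load 110/185]
  60 → roll 3  [load 170/185]
  55 → roll 4 (new)  [load 55/185]
  40 → roll 4  [load 95/185]
4 paper rolls opened.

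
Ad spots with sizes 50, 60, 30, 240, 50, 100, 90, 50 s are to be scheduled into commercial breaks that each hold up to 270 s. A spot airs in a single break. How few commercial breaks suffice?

Total = 240 + 100 + 90 + 60 + 50 + 50 + 50 + 30 = 670 s.
Lower bound: ⌈670/270⌉ = 3 commercial breaks.
A packing using 3 commercial breaks:
  break 1: 240 + 30 = 270
  break 2: 100 + 90 + 60 = 250
  break 3: 50 + 50 + 50 = 150
This matches the lower bound, so 3 is optimal.

3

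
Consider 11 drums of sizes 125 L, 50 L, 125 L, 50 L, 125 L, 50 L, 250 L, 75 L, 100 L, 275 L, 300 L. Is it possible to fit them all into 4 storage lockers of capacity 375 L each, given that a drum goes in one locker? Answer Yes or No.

No

Total = 1525 L; ⌈1525/375⌉ = 5.
At least 5 storage lockers are required, but only 4 are allowed.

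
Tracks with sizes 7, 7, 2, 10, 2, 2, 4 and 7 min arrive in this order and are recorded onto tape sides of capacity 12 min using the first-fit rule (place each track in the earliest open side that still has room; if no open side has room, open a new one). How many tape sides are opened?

  7 → side 1 (new)  [load 7/12]
  7 → side 2 (new)  [load 7/12]
  2 → side 1  [load 9/12]
  10 → side 3 (new)  [load 10/12]
  2 → side 1  [load 11/12]
  2 → side 2  [load 9/12]
  4 → side 4 (new)  [load 4/12]
  7 → side 4  [load 11/12]
4 tape sides opened.

4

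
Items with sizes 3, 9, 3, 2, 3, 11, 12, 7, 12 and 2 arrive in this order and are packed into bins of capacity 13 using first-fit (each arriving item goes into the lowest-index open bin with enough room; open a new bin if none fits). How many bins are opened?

  3 → bin 1 (new)  [load 3/13]
  9 → bin 1  [load 12/13]
  3 → bin 2 (new)  [load 3/13]
  2 → bin 2  [load 5/13]
  3 → bin 2  [load 8/13]
  11 → bin 3 (new)  [load 11/13]
  12 → bin 4 (new)  [load 12/13]
  7 → bin 5 (new)  [load 7/13]
  12 → bin 6 (new)  [load 12/13]
  2 → bin 2  [load 10/13]
6 bins opened.

6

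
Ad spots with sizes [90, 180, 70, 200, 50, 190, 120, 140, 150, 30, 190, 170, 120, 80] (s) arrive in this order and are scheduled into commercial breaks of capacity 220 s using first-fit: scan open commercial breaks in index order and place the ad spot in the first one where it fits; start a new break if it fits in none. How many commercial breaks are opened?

10

  90 → break 1 (new)  [load 90/220]
  180 → break 2 (new)  [load 180/220]
  70 → break 1  [load 160/220]
  200 → break 3 (new)  [load 200/220]
  50 → break 1  [load 210/220]
  190 → break 4 (new)  [load 190/220]
  120 → break 5 (new)  [load 120/220]
  140 → break 6 (new)  [load 140/220]
  150 → break 7 (new)  [load 150/220]
  30 → break 2  [load 210/220]
  190 → break 8 (new)  [load 190/220]
  170 → break 9 (new)  [load 170/220]
  120 → break 10 (new)  [load 120/220]
  80 → break 5  [load 200/220]
10 commercial breaks opened.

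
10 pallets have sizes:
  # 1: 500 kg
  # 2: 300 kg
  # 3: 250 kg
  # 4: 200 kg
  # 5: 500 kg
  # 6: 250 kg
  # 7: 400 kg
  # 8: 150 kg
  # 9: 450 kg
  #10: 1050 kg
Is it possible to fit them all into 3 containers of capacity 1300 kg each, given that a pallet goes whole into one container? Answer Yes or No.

Total = 4050 kg; ⌈4050/1300⌉ = 4.
At least 4 containers are required, but only 3 are allowed.

No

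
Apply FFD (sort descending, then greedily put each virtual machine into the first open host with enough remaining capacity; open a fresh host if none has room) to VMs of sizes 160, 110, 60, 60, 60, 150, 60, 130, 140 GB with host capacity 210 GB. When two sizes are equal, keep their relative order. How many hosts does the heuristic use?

Sorted descending: 160, 150, 140, 130, 110, 60, 60, 60, 60.
  160 → host 1 (new)  [load 160/210]
  150 → host 2 (new)  [load 150/210]
  140 → host 3 (new)  [load 140/210]
  130 → host 4 (new)  [load 130/210]
  110 → host 5 (new)  [load 110/210]
  60 → host 2  [load 210/210]
  60 → host 3  [load 200/210]
  60 → host 4  [load 190/210]
  60 → host 5  [load 170/210]
5 hosts opened.

5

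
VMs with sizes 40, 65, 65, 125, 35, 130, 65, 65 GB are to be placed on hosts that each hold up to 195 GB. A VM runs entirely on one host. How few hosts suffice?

4

Total = 130 + 125 + 65 + 65 + 65 + 65 + 40 + 35 = 590 GB.
Lower bound: ⌈590/195⌉ = 4 hosts.
A packing using 4 hosts:
  host 1: 130 + 65 = 195
  host 2: 125 + 65 = 190
  host 3: 65 + 65 + 40 = 170
  host 4: 35 = 35
This matches the lower bound, so 4 is optimal.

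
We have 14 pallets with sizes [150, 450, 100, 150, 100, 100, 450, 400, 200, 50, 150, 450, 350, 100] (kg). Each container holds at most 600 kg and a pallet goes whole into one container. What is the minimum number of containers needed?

Total = 450 + 450 + 450 + 400 + 350 + 200 + 150 + 150 + 150 + 100 + 100 + 100 + 100 + 50 = 3200 kg.
Lower bound: ⌈3200/600⌉ = 6 containers.
A packing using 6 containers:
  container 1: 450 + 150 = 600
  container 2: 450 + 150 = 600
  container 3: 450 + 150 = 600
  container 4: 400 + 200 = 600
  container 5: 350 + 100 + 100 + 50 = 600
  container 6: 100 + 100 = 200
This matches the lower bound, so 6 is optimal.

6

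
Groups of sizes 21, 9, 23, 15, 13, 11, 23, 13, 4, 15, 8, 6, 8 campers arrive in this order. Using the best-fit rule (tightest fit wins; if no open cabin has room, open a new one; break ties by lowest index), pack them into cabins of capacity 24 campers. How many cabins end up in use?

8

  21 → cabin 1 (new)  [load 21/24]
  9 → cabin 2 (new)  [load 9/24]
  23 → cabin 3 (new)  [load 23/24]
  15 → cabin 2  [load 24/24]
  13 → cabin 4 (new)  [load 13/24]
  11 → cabin 4  [load 24/24]
  23 → cabin 5 (new)  [load 23/24]
  13 → cabin 6 (new)  [load 13/24]
  4 → cabin 6  [load 17/24]
  15 → cabin 7 (new)  [load 15/24]
  8 → cabin 7  [load 23/24]
  6 → cabin 6  [load 23/24]
  8 → cabin 8 (new)  [load 8/24]
8 cabins opened.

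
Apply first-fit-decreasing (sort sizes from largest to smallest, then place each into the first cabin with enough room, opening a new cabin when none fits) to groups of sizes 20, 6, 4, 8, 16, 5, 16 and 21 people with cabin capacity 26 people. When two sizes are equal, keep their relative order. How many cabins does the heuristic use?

Sorted descending: 21, 20, 16, 16, 8, 6, 5, 4.
  21 → cabin 1 (new)  [load 21/26]
  20 → cabin 2 (new)  [load 20/26]
  16 → cabin 3 (new)  [load 16/26]
  16 → cabin 4 (new)  [load 16/26]
  8 → cabin 3  [load 24/26]
  6 → cabin 2  [load 26/26]
  5 → cabin 1  [load 26/26]
  4 → cabin 4  [load 20/26]
4 cabins opened.

4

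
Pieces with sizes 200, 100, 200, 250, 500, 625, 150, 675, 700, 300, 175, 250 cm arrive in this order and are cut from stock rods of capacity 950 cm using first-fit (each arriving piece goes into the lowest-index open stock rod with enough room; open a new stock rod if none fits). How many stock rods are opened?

  200 → stock rod 1 (new)  [load 200/950]
  100 → stock rod 1  [load 300/950]
  200 → stock rod 1  [load 500/950]
  250 → stock rod 1  [load 750/950]
  500 → stock rod 2 (new)  [load 500/950]
  625 → stock rod 3 (new)  [load 625/950]
  150 → stock rod 1  [load 900/950]
  675 → stock rod 4 (new)  [load 675/950]
  700 → stock rod 5 (new)  [load 700/950]
  300 → stock rod 2  [load 800/950]
  175 → stock rod 3  [load 800/950]
  250 → stock rod 4  [load 925/950]
5 stock rods opened.

5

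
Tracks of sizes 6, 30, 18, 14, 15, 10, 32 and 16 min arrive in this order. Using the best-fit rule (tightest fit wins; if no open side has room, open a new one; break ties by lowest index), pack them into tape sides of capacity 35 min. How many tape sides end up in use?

  6 → side 1 (new)  [load 6/35]
  30 → side 2 (new)  [load 30/35]
  18 → side 1  [load 24/35]
  14 → side 3 (new)  [load 14/35]
  15 → side 3  [load 29/35]
  10 → side 1  [load 34/35]
  32 → side 4 (new)  [load 32/35]
  16 → side 5 (new)  [load 16/35]
5 tape sides opened.

5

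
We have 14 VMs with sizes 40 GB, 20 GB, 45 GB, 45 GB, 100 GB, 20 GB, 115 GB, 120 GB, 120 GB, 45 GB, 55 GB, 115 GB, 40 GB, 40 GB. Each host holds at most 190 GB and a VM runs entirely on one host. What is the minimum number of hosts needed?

6

Total = 120 + 120 + 115 + 115 + 100 + 55 + 45 + 45 + 45 + 40 + 40 + 40 + 20 + 20 = 920 GB.
Lower bound: ⌈920/190⌉ = 5 hosts.
A packing using 6 hosts:
  host 1: 120 + 55 = 175
  host 2: 120 + 45 + 20 = 185
  host 3: 115 + 45 + 20 = 180
  host 4: 115 + 45 = 160
  host 5: 100 + 40 + 40 = 180
  host 6: 40 = 40
No arrangement into 5 hosts stays within capacity, so 6 is optimal.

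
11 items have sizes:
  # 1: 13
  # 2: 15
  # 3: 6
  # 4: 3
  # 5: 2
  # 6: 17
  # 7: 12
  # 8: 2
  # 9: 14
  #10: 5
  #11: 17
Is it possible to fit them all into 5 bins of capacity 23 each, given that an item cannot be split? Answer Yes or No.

Total = 106; ⌈106/23⌉ = 5.
6 items each exceed half the capacity and cannot share a bin, forcing at least 6 bins.
At least 6 bins are required, but only 5 are allowed.

No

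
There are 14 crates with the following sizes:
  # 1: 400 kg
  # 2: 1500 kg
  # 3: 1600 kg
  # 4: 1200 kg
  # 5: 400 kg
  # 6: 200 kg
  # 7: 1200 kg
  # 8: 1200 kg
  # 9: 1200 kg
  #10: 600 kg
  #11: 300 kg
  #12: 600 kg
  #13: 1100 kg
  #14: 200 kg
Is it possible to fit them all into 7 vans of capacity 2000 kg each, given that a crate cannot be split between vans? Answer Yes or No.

Yes

A valid assignment using 7 vans:
  van 1: 1600 + 400 = 2000
  van 2: 1500 + 400 = 1900
  van 3: 1200 + 600 + 200 = 2000
  van 4: 1200 + 600 + 200 = 2000
  van 5: 1200 + 300 = 1500
  van 6: 1200 = 1200
  van 7: 1100 = 1100
Every load is within 2000 kg, so 7 vans suffice.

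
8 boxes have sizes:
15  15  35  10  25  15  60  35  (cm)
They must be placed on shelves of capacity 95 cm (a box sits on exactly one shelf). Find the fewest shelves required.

Total = 60 + 35 + 35 + 25 + 15 + 15 + 15 + 10 = 210 cm.
Lower bound: ⌈210/95⌉ = 3 shelves.
A packing using 3 shelves:
  shelf 1: 60 + 35 = 95
  shelf 2: 35 + 25 + 15 + 15 = 90
  shelf 3: 15 + 10 = 25
This matches the lower bound, so 3 is optimal.

3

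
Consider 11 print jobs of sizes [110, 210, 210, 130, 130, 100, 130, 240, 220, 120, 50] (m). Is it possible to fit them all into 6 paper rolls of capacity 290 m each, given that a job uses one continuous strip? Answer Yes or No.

No

Total = 1650 m; ⌈1650/290⌉ = 6.
The bound of 6 does not rule out 6, but exhaustive search shows no assignment into 6 paper rolls of capacity 290 m exists — the minimum is 7.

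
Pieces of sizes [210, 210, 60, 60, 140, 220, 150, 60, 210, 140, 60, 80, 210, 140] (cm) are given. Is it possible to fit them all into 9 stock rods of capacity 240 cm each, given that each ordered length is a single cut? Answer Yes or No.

No

Total = 1950 cm; ⌈1950/240⌉ = 9.
The bound of 9 does not rule out 9, but exhaustive search shows no assignment into 9 stock rods of capacity 240 cm exists — the minimum is 10.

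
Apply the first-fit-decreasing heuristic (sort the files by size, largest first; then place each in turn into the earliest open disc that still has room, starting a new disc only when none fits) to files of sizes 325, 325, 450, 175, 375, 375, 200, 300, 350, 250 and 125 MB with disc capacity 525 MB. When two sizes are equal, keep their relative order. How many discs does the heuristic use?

Sorted descending: 450, 375, 375, 350, 325, 325, 300, 250, 200, 175, 125.
  450 → disc 1 (new)  [load 450/525]
  375 → disc 2 (new)  [load 375/525]
  375 → disc 3 (new)  [load 375/525]
  350 → disc 4 (new)  [load 350/525]
  325 → disc 5 (new)  [load 325/525]
  325 → disc 6 (new)  [load 325/525]
  300 → disc 7 (new)  [load 300/525]
  250 → disc 8 (new)  [load 250/525]
  200 → disc 5  [load 525/525]
  175 → disc 4  [load 525/525]
  125 → disc 2  [load 500/525]
8 discs opened.

8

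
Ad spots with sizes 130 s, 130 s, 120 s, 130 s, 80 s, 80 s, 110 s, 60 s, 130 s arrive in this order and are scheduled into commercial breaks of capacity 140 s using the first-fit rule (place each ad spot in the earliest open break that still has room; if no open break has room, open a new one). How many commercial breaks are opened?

  130 → break 1 (new)  [load 130/140]
  130 → break 2 (new)  [load 130/140]
  120 → break 3 (new)  [load 120/140]
  130 → break 4 (new)  [load 130/140]
  80 → break 5 (new)  [load 80/140]
  80 → break 6 (new)  [load 80/140]
  110 → break 7 (new)  [load 110/140]
  60 → break 5  [load 140/140]
  130 → break 8 (new)  [load 130/140]
8 commercial breaks opened.

8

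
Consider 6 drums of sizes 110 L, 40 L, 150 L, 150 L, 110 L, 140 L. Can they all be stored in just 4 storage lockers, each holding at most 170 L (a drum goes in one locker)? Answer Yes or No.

No

Total = 700 L; ⌈700/170⌉ = 5.
At least 5 storage lockers are required, but only 4 are allowed.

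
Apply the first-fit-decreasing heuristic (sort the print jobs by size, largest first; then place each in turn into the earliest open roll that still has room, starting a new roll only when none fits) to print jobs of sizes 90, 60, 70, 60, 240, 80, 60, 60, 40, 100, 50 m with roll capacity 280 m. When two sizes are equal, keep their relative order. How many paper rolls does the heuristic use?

Sorted descending: 240, 100, 90, 80, 70, 60, 60, 60, 60, 50, 40.
  240 → roll 1 (new)  [load 240/280]
  100 → roll 2 (new)  [load 100/280]
  90 → roll 2  [load 190/280]
  80 → roll 2  [load 270/280]
  70 → roll 3 (new)  [load 70/280]
  60 → roll 3  [load 130/280]
  60 → roll 3  [load 190/280]
  60 → roll 3  [load 250/280]
  60 → roll 4 (new)  [load 60/280]
  50 → roll 4  [load 110/280]
  40 → roll 1  [load 280/280]
4 paper rolls opened.

4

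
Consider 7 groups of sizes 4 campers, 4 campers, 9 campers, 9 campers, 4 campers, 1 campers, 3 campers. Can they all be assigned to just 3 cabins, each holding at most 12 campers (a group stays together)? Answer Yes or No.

A valid assignment using 3 cabins:
  cabin 1: 9 + 3 = 12
  cabin 2: 9 + 1 = 10
  cabin 3: 4 + 4 + 4 = 12
Every load is within 12 campers, so 3 cabins suffice.

Yes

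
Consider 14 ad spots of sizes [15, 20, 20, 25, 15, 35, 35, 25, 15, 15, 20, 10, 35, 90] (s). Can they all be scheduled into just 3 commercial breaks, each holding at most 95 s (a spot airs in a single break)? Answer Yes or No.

Total = 375 s; ⌈375/95⌉ = 4.
At least 4 commercial breaks are required, but only 3 are allowed.

No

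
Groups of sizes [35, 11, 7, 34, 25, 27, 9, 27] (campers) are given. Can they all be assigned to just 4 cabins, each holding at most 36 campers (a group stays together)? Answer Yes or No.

Total = 175 campers; ⌈175/36⌉ = 5.
At least 5 cabins are required, but only 4 are allowed.

No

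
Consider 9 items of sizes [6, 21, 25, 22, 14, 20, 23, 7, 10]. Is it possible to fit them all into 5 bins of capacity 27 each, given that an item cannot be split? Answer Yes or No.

Total = 148; ⌈148/27⌉ = 6.
At least 6 bins are required, but only 5 are allowed.

No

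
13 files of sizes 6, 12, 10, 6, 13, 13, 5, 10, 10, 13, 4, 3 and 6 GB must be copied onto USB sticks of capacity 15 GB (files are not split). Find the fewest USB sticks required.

Total = 13 + 13 + 13 + 12 + 10 + 10 + 10 + 6 + 6 + 6 + 5 + 4 + 3 = 111 GB.
Lower bound: ⌈111/15⌉ = 8 USB sticks.
A packing using 9 USB sticks:
  USB stick 1: 13 = 13
  USB stick 2: 13 = 13
  USB stick 3: 13 = 13
  USB stick 4: 12 + 3 = 15
  USB stick 5: 10 + 5 = 15
  USB stick 6: 10 + 4 = 14
  USB stick 7: 10 = 10
  USB stick 8: 6 + 6 = 12
  USB stick 9: 6 = 6
No arrangement into 8 USB sticks stays within capacity, so 9 is optimal.

9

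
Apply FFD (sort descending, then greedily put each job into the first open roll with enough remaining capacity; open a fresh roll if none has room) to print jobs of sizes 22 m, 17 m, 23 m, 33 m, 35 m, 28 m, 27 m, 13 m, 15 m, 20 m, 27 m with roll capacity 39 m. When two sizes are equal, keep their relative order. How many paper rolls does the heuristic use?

Sorted descending: 35, 33, 28, 27, 27, 23, 22, 20, 17, 15, 13.
  35 → roll 1 (new)  [load 35/39]
  33 → roll 2 (new)  [load 33/39]
  28 → roll 3 (new)  [load 28/39]
  27 → roll 4 (new)  [load 27/39]
  27 → roll 5 (new)  [load 27/39]
  23 → roll 6 (new)  [load 23/39]
  22 → roll 7 (new)  [load 22/39]
  20 → roll 8 (new)  [load 20/39]
  17 → roll 7  [load 39/39]
  15 → roll 6  [load 38/39]
  13 → roll 8  [load 33/39]
8 paper rolls opened.

8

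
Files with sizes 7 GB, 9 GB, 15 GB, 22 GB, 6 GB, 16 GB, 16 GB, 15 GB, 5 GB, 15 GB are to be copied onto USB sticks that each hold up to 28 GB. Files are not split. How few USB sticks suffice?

Total = 22 + 16 + 16 + 15 + 15 + 15 + 9 + 7 + 6 + 5 = 126 GB.
Lower bound: ⌈126/28⌉ = 5 USB sticks.
Also, 6 files each exceed 14 GB, and no two of those can share a USB stick, so at least 6 USB sticks are needed.
A packing using 6 USB sticks:
  USB stick 1: 22 + 6 = 28
  USB stick 2: 16 + 9 = 25
  USB stick 3: 16 + 7 + 5 = 28
  USB stick 4: 15 = 15
  USB stick 5: 15 = 15
  USB stick 6: 15 = 15
This matches the lower bound, so 6 is optimal.

6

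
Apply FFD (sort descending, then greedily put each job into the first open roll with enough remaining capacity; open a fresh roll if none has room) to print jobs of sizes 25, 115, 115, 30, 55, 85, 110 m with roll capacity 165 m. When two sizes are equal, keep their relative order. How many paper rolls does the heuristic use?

Sorted descending: 115, 115, 110, 85, 55, 30, 25.
  115 → roll 1 (new)  [load 115/165]
  115 → roll 2 (new)  [load 115/165]
  110 → roll 3 (new)  [load 110/165]
  85 → roll 4 (new)  [load 85/165]
  55 → roll 3  [load 165/165]
  30 → roll 1  [load 145/165]
  25 → roll 2  [load 140/165]
4 paper rolls opened.

4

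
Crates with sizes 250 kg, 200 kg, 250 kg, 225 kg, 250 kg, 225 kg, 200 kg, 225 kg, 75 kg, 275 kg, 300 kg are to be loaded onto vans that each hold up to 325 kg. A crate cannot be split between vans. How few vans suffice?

Total = 300 + 275 + 250 + 250 + 250 + 225 + 225 + 225 + 200 + 200 + 75 = 2475 kg.
Lower bound: ⌈2475/325⌉ = 8 vans.
Also, 10 crates each exceed 325/2 kg, and no two of those can share a van, so at least 10 vans are needed.
A packing using 10 vans:
  van 1: 300 = 300
  van 2: 275 = 275
  van 3: 250 + 75 = 325
  van 4: 250 = 250
  van 5: 250 = 250
  van 6: 225 = 225
  van 7: 225 = 225
  van 8: 225 = 225
  van 9: 200 = 200
  van 10: 200 = 200
This matches the lower bound, so 10 is optimal.

10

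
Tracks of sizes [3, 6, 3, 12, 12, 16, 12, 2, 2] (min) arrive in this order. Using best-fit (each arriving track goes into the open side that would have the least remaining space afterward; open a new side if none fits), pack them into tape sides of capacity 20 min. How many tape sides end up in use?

  3 → side 1 (new)  [load 3/20]
  6 → side 1  [load 9/20]
  3 → side 1  [load 12/20]
  12 → side 2 (new)  [load 12/20]
  12 → side 3 (new)  [load 12/20]
  16 → side 4 (new)  [load 16/20]
  12 → side 5 (new)  [load 12/20]
  2 → side 4  [load 18/20]
  2 → side 4  [load 20/20]
5 tape sides opened.

5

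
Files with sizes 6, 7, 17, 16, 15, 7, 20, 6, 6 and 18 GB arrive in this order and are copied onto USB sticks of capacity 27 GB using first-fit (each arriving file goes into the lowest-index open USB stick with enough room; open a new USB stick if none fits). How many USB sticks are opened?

6

  6 → USB stick 1 (new)  [load 6/27]
  7 → USB stick 1  [load 13/27]
  17 → USB stick 2 (new)  [load 17/27]
  16 → USB stick 3 (new)  [load 16/27]
  15 → USB stick 4 (new)  [load 15/27]
  7 → USB stick 1  [load 20/27]
  20 → USB stick 5 (new)  [load 20/27]
  6 → USB stick 1  [load 26/27]
  6 → USB stick 2  [load 23/27]
  18 → USB stick 6 (new)  [load 18/27]
6 USB sticks opened.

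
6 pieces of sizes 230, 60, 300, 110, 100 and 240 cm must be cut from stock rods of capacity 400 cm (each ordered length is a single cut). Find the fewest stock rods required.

3

Total = 300 + 240 + 230 + 110 + 100 + 60 = 1040 cm.
Lower bound: ⌈1040/400⌉ = 3 stock rods.
A packing using 3 stock rods:
  stock rod 1: 300 + 100 = 400
  stock rod 2: 240 + 110 = 350
  stock rod 3: 230 + 60 = 290
This matches the lower bound, so 3 is optimal.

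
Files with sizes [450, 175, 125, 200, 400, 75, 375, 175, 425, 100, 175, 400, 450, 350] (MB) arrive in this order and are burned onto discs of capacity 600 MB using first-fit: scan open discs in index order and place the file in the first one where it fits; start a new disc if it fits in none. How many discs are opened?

8

  450 → disc 1 (new)  [load 450/600]
  175 → disc 2 (new)  [load 175/600]
  125 → disc 1  [load 575/600]
  200 → disc 2  [load 375/600]
  400 → disc 3 (new)  [load 400/600]
  75 → disc 2  [load 450/600]
  375 → disc 4 (new)  [load 375/600]
  175 → disc 3  [load 575/600]
  425 → disc 5 (new)  [load 425/600]
  100 → disc 2  [load 550/600]
  175 → disc 4  [load 550/600]
  400 → disc 6 (new)  [load 400/600]
  450 → disc 7 (new)  [load 450/600]
  350 → disc 8 (new)  [load 350/600]
8 discs opened.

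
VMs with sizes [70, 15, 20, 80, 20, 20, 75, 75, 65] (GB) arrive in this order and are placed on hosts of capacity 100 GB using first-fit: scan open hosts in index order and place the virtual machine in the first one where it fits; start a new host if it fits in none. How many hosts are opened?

6

  70 → host 1 (new)  [load 70/100]
  15 → host 1  [load 85/100]
  20 → host 2 (new)  [load 20/100]
  80 → host 2  [load 100/100]
  20 → host 3 (new)  [load 20/100]
  20 → host 3  [load 40/100]
  75 → host 4 (new)  [load 75/100]
  75 → host 5 (new)  [load 75/100]
  65 → host 6 (new)  [load 65/100]
6 hosts opened.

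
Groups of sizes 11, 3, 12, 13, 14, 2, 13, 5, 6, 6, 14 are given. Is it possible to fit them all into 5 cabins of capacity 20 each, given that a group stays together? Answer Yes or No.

Total = 99; ⌈99/20⌉ = 5.
6 groups each exceed half the capacity and cannot share a cabin, forcing at least 6 cabins.
At least 6 cabins are required, but only 5 are allowed.

No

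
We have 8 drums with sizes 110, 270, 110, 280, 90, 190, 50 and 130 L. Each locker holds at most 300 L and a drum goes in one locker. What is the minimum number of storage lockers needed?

Total = 280 + 270 + 190 + 130 + 110 + 110 + 90 + 50 = 1230 L.
Lower bound: ⌈1230/300⌉ = 5 storage lockers.
A packing using 5 storage lockers:
  locker 1: 280 = 280
  locker 2: 270 = 270
  locker 3: 190 + 110 = 300
  locker 4: 130 + 110 + 50 = 290
  locker 5: 90 = 90
This matches the lower bound, so 5 is optimal.

5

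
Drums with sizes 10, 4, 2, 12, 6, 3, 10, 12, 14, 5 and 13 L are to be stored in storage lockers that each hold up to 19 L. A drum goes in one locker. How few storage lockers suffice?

Total = 14 + 13 + 12 + 12 + 10 + 10 + 6 + 5 + 4 + 3 + 2 = 91 L.
Lower bound: ⌈91/19⌉ = 5 storage lockers.
Also, 6 drums each exceed 19/2 L, and no two of those can share a locker, so at least 6 storage lockers are needed.
A packing using 6 storage lockers:
  locker 1: 14 + 5 = 19
  locker 2: 13 + 6 = 19
  locker 3: 12 + 4 + 3 = 19
  locker 4: 12 + 2 = 14
  locker 5: 10 = 10
  locker 6: 10 = 10
This matches the lower bound, so 6 is optimal.

6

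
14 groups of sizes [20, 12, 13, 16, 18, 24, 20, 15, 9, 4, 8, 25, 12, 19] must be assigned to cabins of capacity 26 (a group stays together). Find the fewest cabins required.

Total = 25 + 24 + 20 + 20 + 19 + 18 + 16 + 15 + 13 + 12 + 12 + 9 + 8 + 4 = 215.
Lower bound: ⌈215/26⌉ = 9 cabins.
A packing using 10 cabins:
  cabin 1: 25 = 25
  cabin 2: 24 = 24
  cabin 3: 20 + 4 = 24
  cabin 4: 20 = 20
  cabin 5: 19 = 19
  cabin 6: 18 + 8 = 26
  cabin 7: 16 + 9 = 25
  cabin 8: 15 = 15
  cabin 9: 13 + 12 = 25
  cabin 10: 12 = 12
No arrangement into 9 cabins stays within capacity, so 10 is optimal.

10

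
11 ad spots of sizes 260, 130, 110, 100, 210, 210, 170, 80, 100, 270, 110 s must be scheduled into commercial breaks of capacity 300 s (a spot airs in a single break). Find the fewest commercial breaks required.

7

Total = 270 + 260 + 210 + 210 + 170 + 130 + 110 + 110 + 100 + 100 + 80 = 1750 s.
Lower bound: ⌈1750/300⌉ = 6 commercial breaks.
A packing using 7 commercial breaks:
  break 1: 270 = 270
  break 2: 260 = 260
  break 3: 210 + 80 = 290
  break 4: 210 = 210
  break 5: 170 + 130 = 300
  break 6: 110 + 110 = 220
  break 7: 100 + 100 = 200
No arrangement into 6 commercial breaks stays within capacity, so 7 is optimal.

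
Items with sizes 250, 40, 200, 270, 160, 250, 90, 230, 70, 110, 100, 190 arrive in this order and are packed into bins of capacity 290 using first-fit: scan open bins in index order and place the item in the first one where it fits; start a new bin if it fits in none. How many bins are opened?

8

  250 → bin 1 (new)  [load 250/290]
  40 → bin 1  [load 290/290]
  200 → bin 2 (new)  [load 200/290]
  270 → bin 3 (new)  [load 270/290]
  160 → bin 4 (new)  [load 160/290]
  250 → bin 5 (new)  [load 250/290]
  90 → bin 2  [load 290/290]
  230 → bin 6 (new)  [load 230/290]
  70 → bin 4  [load 230/290]
  110 → bin 7 (new)  [load 110/290]
  100 → bin 7  [load 210/290]
  190 → bin 8 (new)  [load 190/290]
8 bins opened.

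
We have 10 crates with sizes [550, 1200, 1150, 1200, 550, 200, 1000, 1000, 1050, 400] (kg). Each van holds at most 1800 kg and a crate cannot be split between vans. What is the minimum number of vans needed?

Total = 1200 + 1200 + 1150 + 1050 + 1000 + 1000 + 550 + 550 + 400 + 200 = 8300 kg.
Lower bound: ⌈8300/1800⌉ = 5 vans.
Also, 6 crates each exceed 900 kg, and no two of those can share a van, so at least 6 vans are needed.
A packing using 6 vans:
  van 1: 1200 + 550 = 1750
  van 2: 1200 + 550 = 1750
  van 3: 1150 + 400 + 200 = 1750
  van 4: 1050 = 1050
  van 5: 1000 = 1000
  van 6: 1000 = 1000
This matches the lower bound, so 6 is optimal.

6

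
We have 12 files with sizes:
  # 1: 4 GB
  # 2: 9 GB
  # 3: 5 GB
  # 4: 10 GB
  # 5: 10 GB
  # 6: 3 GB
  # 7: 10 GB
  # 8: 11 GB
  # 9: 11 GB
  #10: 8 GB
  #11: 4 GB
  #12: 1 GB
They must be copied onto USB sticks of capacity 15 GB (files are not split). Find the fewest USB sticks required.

7

Total = 11 + 11 + 10 + 10 + 10 + 9 + 8 + 5 + 4 + 4 + 3 + 1 = 86 GB.
Lower bound: ⌈86/15⌉ = 6 USB sticks.
Also, 7 files each exceed 15/2 GB, and no two of those can share a USB stick, so at least 7 USB sticks are needed.
A packing using 7 USB sticks:
  USB stick 1: 11 + 4 = 15
  USB stick 2: 11 + 4 = 15
  USB stick 3: 10 + 5 = 15
  USB stick 4: 10 + 3 + 1 = 14
  USB stick 5: 10 = 10
  USB stick 6: 9 = 9
  USB stick 7: 8 = 8
This matches the lower bound, so 7 is optimal.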